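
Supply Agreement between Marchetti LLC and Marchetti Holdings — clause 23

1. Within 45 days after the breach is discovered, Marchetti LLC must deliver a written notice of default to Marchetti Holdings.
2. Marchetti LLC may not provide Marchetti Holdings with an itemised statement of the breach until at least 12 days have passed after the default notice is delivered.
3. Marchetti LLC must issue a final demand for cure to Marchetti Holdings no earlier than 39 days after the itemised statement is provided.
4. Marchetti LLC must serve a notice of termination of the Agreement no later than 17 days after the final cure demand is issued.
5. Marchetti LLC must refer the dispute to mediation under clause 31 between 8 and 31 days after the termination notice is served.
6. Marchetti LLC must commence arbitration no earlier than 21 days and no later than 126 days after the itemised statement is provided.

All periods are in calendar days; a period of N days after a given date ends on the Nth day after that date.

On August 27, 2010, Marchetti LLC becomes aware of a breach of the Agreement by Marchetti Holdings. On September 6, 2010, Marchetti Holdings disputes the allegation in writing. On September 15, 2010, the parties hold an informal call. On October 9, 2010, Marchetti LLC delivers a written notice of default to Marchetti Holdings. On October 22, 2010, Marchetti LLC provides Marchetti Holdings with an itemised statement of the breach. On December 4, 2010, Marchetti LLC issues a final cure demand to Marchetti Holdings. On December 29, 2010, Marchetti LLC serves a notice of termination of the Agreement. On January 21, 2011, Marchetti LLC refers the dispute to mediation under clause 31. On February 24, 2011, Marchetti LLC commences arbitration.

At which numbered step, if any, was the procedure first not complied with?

Step 4

(1) due by August 27, 2010 + 45 days = October 11, 2010; completed October 9, 2010, before the deadline.
(2) permitted from October 9, 2010 + 12 days = October 21, 2010 onward; done October 22, 2010 — permitted.
(3) permitted from October 22, 2010 + 39 days = November 30, 2010 onward; done December 4, 2010 — permitted.
(4) due by December 4, 2010 + 17 days = December 21, 2010; not done until December 29, 2010, 8 days after the deadline.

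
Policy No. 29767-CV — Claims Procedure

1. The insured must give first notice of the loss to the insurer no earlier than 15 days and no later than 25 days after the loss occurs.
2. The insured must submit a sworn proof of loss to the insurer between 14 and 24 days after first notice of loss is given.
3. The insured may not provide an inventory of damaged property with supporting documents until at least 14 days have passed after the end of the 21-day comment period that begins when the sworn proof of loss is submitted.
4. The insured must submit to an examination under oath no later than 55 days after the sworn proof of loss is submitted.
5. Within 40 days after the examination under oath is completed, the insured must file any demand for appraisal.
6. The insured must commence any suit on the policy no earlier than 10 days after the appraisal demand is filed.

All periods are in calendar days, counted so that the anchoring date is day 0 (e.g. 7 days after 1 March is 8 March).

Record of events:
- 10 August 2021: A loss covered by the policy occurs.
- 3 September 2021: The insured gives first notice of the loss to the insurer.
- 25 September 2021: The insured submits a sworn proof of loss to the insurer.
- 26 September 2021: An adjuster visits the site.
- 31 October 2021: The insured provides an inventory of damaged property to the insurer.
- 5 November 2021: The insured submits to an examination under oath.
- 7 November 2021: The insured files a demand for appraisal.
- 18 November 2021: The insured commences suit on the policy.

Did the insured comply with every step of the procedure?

Yes

(1) the permitted window runs from 10 August 2021 + 15 = 25 August 2021 to 10 August 2021 + 25 = 4 September 2021; done 3 September 2021 — within the window.
(2) the permitted window runs from 3 September 2021 + 14 = 17 September 2021 to 3 September 2021 + 24 = 27 September 2021; done 25 September 2021 — within the window.
(3) permitted from 16 October 2021 + 14 days = 30 October 2021 onward; done 31 October 2021 — permitted.
(4) due by 25 September 2021 + 55 days = 19 November 2021; done 5 November 2021 — timely.
(5) due by 5 November 2021 + 40 days = 15 December 2021; 7 November 2021 is within that limit.
(6) permitted from 7 November 2021 + 10 days = 17 November 2021 onward; 18 November 2021 is on or after that date.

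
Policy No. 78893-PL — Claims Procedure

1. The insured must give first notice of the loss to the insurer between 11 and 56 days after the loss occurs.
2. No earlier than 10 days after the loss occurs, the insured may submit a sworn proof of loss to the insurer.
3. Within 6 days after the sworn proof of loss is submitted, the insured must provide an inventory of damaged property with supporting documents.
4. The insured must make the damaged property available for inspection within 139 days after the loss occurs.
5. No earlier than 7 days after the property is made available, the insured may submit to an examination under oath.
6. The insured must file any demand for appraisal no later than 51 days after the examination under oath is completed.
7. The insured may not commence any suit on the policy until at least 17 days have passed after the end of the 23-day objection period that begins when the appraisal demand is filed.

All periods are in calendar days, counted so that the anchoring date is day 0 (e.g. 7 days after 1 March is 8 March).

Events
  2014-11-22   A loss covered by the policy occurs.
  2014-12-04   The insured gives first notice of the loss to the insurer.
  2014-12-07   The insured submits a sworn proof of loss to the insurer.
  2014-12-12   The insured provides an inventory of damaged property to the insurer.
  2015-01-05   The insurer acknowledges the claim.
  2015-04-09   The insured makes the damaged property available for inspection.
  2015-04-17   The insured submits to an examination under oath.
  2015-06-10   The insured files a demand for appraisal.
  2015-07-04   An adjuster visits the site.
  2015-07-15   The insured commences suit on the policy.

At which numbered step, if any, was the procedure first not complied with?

Step 1 — 11 and 56 days from 2014-11-22 (when the loss occurs) are 2014-12-03 and 2015-01-17 respectively; done 2014-12-04 — within the window.
Step 2 — must wait 10 days from 2014-11-22 (when the loss occurs), so not before 2014-12-02; 2014-12-07 is on or after that date.
Step 3 — counting 6 days from 2014-12-07 (when the sworn proof of loss is submitted) gives a deadline of 2014-12-13; done 2014-12-12 — timely.
Step 4 — counting 139 days from 2014-11-22 (when the loss occurs) gives a deadline of 2015-04-10; completed 2015-04-09, before the deadline.
Step 5 — must wait 7 days from 2015-04-09 (when the property is made available), so not before 2015-04-16; done 2015-04-17 — permitted.
Step 6 — counting 51 days from 2015-04-17 (when the examination under oath is completed) gives a deadline of 2015-06-07; not done until 2015-06-10, 3 days after the deadline.
The analysis stops there.

Step 6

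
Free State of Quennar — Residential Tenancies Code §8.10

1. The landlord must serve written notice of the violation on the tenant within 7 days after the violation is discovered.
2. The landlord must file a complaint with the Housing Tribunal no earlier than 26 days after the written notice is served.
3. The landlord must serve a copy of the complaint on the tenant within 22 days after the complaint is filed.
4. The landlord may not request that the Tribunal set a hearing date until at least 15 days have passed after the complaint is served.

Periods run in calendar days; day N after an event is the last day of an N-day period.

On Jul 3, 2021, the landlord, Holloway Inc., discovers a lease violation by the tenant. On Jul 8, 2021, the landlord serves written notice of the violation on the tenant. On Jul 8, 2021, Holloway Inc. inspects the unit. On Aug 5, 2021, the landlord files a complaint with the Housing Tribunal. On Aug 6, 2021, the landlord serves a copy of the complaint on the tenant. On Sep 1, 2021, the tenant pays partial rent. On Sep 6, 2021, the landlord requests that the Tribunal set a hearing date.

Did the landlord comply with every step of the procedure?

Yes

Step 1: 7 days after Jul 3, 2021 (when the violation is discovered) is Jul 10, 2021; completed Jul 8, 2021, before the deadline.
Step 2: the earliest permitted date is 26 days after Jul 8, 2021 (when the written notice is served), i.e. Aug 3, 2021; Aug 5, 2021 is on or after that date.
Step 3: 22 days after Aug 5, 2021 (when the complaint is filed) is Aug 27, 2021; Aug 6, 2021 is within that limit.
Step 4: the earliest permitted date is 15 days after Aug 6, 2021 (when the complaint is served), i.e. Aug 21, 2021; done Sep 6, 2021 — permitted.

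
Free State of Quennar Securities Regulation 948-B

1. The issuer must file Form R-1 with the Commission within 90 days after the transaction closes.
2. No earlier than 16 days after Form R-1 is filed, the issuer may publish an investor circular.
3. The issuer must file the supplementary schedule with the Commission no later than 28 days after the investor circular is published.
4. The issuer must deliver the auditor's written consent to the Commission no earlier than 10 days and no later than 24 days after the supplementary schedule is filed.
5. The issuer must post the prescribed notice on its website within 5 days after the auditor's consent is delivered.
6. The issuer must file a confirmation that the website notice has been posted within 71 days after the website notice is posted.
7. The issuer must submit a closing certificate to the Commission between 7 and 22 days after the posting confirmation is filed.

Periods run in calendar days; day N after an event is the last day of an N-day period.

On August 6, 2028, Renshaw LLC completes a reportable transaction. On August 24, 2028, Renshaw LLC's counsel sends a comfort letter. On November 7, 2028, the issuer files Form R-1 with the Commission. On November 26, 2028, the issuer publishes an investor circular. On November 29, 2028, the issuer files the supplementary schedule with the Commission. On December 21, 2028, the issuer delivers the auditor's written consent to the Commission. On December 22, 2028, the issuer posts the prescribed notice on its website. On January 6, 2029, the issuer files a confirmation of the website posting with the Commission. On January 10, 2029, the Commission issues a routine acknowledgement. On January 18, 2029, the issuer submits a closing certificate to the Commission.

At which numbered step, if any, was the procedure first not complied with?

Step 1

Step 1: 90 days after August 6, 2028 (when the transaction closes) is November 4, 2028; done November 7, 2028 — 3 days late.
No need to go further; step 1 was not satisfied.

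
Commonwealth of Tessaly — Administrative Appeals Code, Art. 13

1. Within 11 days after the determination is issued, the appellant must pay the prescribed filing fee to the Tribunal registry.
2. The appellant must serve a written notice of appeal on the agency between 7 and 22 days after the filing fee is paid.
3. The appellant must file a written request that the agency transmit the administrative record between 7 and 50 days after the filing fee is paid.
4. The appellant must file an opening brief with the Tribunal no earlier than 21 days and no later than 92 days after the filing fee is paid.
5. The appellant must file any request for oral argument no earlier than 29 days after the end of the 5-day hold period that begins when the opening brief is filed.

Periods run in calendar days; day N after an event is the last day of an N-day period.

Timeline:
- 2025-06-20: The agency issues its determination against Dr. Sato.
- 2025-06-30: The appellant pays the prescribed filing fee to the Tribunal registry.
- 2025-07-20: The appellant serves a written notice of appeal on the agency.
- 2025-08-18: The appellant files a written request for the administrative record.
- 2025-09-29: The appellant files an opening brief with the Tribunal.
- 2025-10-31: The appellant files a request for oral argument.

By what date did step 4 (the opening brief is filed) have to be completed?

Step 4 runs from 2025-06-30, when the filing fee is paid. The window is 21–92 days after 2025-06-30; it closes on 2025-09-30.

2025-09-30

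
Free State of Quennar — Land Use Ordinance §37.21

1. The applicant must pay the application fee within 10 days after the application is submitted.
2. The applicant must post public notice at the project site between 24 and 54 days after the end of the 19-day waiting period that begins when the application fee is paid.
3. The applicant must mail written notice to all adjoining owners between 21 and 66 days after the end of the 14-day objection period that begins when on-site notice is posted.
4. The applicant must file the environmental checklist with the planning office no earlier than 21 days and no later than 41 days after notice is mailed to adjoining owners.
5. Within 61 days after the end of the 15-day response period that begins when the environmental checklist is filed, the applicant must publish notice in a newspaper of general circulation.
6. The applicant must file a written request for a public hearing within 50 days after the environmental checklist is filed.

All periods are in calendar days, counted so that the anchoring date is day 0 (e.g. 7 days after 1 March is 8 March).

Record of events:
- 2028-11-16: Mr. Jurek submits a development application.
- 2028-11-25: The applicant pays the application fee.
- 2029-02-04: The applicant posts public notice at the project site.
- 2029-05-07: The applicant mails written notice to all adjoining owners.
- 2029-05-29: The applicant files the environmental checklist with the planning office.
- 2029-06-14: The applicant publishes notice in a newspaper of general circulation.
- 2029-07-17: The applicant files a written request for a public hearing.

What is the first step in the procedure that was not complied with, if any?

Step 1 — counting 10 days from 2028-11-16 (when the application is submitted) gives a deadline of 2028-11-26; 2028-11-25 is within that limit.
Step 2 — 24 and 54 days from 2028-12-14 (end of the 19-day waiting period, which began when the application fee is paid on 2028-11-25) are 2029-01-07 and 2029-02-06 respectively; done 2029-02-04 — within the window.
Step 3 — 21 and 66 days from 2029-02-18 (end of the 14-day objection period, which began when on-site notice is posted on 2029-02-04) are 2029-03-11 and 2029-04-25 respectively; done 2029-05-07 — 12 days after the window closed.

Step 3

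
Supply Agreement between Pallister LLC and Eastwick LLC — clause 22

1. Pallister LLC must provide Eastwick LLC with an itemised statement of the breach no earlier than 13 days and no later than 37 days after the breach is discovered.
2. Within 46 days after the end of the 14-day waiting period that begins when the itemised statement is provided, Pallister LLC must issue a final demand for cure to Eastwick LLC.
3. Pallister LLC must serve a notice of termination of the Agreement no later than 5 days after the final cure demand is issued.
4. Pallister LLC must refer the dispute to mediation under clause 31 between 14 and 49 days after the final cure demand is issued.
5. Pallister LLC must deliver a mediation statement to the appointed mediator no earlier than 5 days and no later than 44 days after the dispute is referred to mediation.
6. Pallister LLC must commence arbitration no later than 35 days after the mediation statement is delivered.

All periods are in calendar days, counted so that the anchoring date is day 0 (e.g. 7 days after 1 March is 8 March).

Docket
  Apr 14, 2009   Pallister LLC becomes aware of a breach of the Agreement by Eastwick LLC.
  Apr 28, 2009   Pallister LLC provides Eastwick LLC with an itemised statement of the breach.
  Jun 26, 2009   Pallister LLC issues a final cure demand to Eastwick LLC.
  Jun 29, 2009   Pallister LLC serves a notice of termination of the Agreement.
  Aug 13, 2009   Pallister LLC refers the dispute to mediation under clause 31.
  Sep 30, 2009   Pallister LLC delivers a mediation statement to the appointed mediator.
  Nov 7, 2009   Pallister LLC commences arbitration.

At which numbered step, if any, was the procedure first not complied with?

Step 1 — 13 and 37 days from Apr 14, 2009 (when the breach is discovered) are Apr 27, 2009 and May 21, 2009 respectively; done Apr 28, 2009, which is between those dates.
Step 2 — counting 46 days from May 12, 2009 (end of the 14-day waiting period, which began when the itemised statement is provided on Apr 28, 2009) gives a deadline of Jun 27, 2009; done Jun 26, 2009 — timely.
Step 3 — counting 5 days from Jun 26, 2009 (when the final cure demand is issued) gives a deadline of Jul 1, 2009; completed Jun 29, 2009, before the deadline.
Step 4 — 14 and 49 days from Jun 26, 2009 (when the final cure demand is issued) are Jul 10, 2009 and Aug 14, 2009 respectively; Aug 13, 2009 falls inside that range.
Step 5 — 5 and 44 days from Aug 13, 2009 (when the dispute is referred to mediation) are Aug 18, 2009 and Sep 26, 2009 respectively; done Sep 30, 2009 — 4 days after the window closed.

Step 5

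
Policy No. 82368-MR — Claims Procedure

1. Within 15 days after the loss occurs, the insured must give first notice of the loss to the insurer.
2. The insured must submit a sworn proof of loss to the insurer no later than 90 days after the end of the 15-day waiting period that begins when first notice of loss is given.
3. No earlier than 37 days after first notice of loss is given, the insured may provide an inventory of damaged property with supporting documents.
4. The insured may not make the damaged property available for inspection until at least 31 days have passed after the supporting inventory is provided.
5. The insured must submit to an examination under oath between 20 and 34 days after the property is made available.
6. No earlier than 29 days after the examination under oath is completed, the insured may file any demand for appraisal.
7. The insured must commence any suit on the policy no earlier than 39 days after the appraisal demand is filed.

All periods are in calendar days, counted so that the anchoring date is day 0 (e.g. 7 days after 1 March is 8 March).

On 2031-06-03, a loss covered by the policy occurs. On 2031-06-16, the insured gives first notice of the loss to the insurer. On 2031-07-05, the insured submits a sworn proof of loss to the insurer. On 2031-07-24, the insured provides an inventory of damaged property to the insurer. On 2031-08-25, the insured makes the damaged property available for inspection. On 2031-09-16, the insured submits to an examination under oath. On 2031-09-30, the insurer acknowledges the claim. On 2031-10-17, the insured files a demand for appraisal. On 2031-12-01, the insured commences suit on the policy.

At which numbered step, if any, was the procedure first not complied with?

None — every step was satisfied

(1) due by 2031-06-03 + 15 days = 2031-06-18; completed 2031-06-16, before the deadline.
(2) due by 2031-07-01 + 90 days = 2031-09-29; done 2031-07-05 — timely.
(3) permitted from 2031-06-16 + 37 days = 2031-07-23 onward; done 2031-07-24 — permitted.
(4) permitted from 2031-07-24 + 31 days = 2031-08-24 onward; 2031-08-25 is on or after that date.
(5) the permitted window runs from 2031-08-25 + 20 = 2031-09-14 to 2031-08-25 + 34 = 2031-09-28; 2031-09-16 falls inside that range.
(6) permitted from 2031-09-16 + 29 days = 2031-10-15 onward; 2031-10-17 is on or after that date.
(7) permitted from 2031-10-17 + 39 days = 2031-11-25 onward; 2031-12-01 is on or after that date.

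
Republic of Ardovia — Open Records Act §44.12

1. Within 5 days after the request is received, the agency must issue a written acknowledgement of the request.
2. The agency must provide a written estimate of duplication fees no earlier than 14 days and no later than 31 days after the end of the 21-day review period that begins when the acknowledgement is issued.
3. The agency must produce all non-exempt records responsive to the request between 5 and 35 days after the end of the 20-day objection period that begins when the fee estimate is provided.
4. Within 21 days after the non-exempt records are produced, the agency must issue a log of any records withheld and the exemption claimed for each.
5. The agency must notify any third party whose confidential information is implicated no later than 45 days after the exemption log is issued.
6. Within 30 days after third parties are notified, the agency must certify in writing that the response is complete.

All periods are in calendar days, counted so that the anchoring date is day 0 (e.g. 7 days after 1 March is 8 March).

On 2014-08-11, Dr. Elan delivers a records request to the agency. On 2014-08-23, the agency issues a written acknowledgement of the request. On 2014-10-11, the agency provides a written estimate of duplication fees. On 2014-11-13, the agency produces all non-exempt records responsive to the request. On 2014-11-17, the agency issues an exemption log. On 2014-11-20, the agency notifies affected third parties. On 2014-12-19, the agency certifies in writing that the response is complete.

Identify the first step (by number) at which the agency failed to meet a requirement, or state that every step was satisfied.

Step 1 — counting 5 days from 2014-08-11 (when the request is received) gives a deadline of 2014-08-16; done 2014-08-23 — 7 days late.

Step 1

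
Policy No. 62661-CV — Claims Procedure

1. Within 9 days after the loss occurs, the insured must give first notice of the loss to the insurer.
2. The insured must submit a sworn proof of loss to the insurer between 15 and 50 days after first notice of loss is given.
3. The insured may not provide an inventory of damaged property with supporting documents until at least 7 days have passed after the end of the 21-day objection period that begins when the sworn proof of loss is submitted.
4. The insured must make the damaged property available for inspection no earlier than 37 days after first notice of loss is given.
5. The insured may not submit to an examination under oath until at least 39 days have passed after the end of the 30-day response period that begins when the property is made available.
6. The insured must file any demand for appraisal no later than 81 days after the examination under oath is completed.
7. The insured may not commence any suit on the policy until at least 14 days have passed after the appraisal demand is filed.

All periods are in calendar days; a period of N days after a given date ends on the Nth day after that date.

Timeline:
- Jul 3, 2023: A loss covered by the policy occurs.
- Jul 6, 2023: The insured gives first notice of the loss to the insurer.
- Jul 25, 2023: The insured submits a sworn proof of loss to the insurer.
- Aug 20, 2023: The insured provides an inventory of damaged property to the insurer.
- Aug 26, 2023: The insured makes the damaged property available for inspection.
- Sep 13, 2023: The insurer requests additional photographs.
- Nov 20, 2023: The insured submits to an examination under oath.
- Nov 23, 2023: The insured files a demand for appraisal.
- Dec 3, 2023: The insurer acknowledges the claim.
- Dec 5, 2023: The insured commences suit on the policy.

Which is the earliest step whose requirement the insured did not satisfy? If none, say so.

Step 3

Step 1: 9 days after Jul 3, 2023 (when the loss occurs) is Jul 12, 2023; Jul 6, 2023 is within that limit.
Step 2: the window is 15–50 days after Jul 6, 2023 (when first notice of loss is given), so Jul 21, 2023 through Aug 25, 2023; done Jul 25, 2023 — within the window.
Step 3: the earliest permitted date is 7 days after Aug 15, 2023 (end of the 21-day objection period, which began when the sworn proof of loss is submitted on Jul 25, 2023), i.e. Aug 22, 2023; done Aug 20, 2023 — 2 days too early.
The analysis stops there.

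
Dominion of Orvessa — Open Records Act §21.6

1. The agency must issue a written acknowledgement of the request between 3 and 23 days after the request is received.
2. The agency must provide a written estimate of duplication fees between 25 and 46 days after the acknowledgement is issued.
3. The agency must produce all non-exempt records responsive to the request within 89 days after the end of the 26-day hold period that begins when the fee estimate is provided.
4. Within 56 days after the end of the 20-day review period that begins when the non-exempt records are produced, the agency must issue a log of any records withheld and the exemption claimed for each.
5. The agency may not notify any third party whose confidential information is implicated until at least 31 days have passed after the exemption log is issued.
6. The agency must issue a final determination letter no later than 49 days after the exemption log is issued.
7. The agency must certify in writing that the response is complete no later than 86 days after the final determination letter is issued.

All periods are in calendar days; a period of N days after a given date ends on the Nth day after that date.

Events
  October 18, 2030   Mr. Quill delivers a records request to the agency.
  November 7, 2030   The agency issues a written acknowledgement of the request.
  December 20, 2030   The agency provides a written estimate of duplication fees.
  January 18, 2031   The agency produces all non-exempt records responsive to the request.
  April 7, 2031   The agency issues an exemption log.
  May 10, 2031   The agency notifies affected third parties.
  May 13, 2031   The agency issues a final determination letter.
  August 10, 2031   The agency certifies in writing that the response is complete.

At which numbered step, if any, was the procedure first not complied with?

(1) the permitted window runs from October 18, 2030 + 3 = October 21, 2030 to October 18, 2030 + 23 = November 10, 2030; November 7, 2030 falls inside that range.
(2) the permitted window runs from November 7, 2030 + 25 = December 2, 2030 to November 7, 2030 + 46 = December 23, 2030; done December 20, 2030 — within the window.
(3) due by January 15, 2031 + 89 days = April 14, 2031; completed January 18, 2031, before the deadline.
(4) due by February 7, 2031 + 56 days = April 4, 2031; not done until April 7, 2031, 3 days after the deadline.

Step 4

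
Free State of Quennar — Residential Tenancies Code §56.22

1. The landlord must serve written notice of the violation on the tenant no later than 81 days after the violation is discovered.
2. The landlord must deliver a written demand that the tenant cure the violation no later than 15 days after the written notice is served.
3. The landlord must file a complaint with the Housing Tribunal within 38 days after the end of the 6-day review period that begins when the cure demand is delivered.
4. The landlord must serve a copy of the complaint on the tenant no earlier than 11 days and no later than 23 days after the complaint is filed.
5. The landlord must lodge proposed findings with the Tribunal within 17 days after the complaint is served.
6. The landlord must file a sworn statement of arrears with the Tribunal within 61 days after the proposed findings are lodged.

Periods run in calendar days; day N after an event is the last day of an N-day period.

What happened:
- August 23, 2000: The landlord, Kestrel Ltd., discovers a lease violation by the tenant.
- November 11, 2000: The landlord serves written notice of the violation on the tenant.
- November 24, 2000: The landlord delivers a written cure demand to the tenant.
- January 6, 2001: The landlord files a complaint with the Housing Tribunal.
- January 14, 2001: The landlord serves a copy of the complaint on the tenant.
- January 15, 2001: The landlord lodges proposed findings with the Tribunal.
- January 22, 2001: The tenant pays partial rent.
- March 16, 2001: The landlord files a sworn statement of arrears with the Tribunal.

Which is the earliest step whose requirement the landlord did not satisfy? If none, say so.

Step 1 — counting 81 days from August 23, 2000 (when the violation is discovered) gives a deadline of November 12, 2000; completed November 11, 2000, before the deadline.
Step 2 — counting 15 days from November 11, 2000 (when the written notice is served) gives a deadline of November 26, 2000; November 24, 2000 is within that limit.
Step 3 — counting 38 days from November 30, 2000 (end of the 6-day review period, which began when the cure demand is delivered on November 24, 2000) gives a deadline of January 7, 2001; done January 6, 2001 — timely.
Step 4 — 11 and 23 days from January 6, 2001 (when the complaint is filed) are January 17, 2001 and January 29, 2001 respectively; done January 14, 2001 — 3 days before the window opened.
That is the first point of non-compliance.

Step 4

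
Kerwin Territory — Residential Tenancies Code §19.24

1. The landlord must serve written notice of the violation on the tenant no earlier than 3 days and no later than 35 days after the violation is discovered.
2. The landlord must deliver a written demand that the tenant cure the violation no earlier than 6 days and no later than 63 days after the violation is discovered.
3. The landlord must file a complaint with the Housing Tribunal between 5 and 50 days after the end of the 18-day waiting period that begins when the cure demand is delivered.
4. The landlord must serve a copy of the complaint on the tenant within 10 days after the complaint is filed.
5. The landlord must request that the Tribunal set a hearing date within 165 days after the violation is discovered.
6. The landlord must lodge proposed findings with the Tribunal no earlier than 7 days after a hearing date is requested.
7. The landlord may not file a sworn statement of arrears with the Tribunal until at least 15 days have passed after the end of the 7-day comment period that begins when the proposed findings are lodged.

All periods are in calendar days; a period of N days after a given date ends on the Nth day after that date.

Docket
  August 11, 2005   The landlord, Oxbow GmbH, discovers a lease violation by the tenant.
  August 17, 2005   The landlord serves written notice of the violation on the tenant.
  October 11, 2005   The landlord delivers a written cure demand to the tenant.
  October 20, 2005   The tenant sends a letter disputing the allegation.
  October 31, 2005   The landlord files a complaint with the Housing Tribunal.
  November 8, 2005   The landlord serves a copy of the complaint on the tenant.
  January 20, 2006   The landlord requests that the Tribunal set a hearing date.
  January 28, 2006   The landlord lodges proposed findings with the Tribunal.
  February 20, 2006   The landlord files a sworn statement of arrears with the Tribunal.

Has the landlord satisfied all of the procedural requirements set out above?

No

Step 1: the window is 3–35 days after August 11, 2005 (when the violation is discovered), so August 14, 2005 through September 15, 2005; August 17, 2005 falls inside that range.
Step 2: the window is 6–63 days after August 11, 2005 (when the violation is discovered), so August 17, 2005 through October 13, 2005; done October 11, 2005, which is between those dates.
Step 3: the window is 5–50 days after October 29, 2005 (end of the 18-day waiting period, which began when the cure demand is delivered on October 11, 2005), so November 3, 2005 through December 18, 2005; October 31, 2005 is 3 days too early.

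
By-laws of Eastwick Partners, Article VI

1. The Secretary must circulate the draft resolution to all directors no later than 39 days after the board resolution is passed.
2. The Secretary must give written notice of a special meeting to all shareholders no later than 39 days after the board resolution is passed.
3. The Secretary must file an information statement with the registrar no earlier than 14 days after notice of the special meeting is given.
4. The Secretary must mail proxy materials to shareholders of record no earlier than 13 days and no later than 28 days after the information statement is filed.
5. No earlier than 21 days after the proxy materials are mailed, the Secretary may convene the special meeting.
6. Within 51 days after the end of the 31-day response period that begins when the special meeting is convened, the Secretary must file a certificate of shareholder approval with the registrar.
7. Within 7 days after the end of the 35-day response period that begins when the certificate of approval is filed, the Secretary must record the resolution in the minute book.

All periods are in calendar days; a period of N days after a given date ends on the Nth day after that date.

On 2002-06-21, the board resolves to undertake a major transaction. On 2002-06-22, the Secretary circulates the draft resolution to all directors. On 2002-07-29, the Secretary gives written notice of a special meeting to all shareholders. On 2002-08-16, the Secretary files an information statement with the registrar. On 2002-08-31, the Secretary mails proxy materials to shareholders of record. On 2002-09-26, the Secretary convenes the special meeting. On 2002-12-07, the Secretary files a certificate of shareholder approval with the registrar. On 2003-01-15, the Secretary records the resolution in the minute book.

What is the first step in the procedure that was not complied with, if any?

Step 1 — counting 39 days from 2002-06-21 (when the board resolution is passed) gives a deadline of 2002-07-30; 2002-06-22 is within that limit.
Step 2 — counting 39 days from 2002-06-21 (when the board resolution is passed) gives a deadline of 2002-07-30; completed 2002-07-29, before the deadline.
Step 3 — must wait 14 days from 2002-07-29 (when notice of the special meeting is given), so not before 2002-08-12; 2002-08-16 is on or after that date.
Step 4 — 13 and 28 days from 2002-08-16 (when the information statement is filed) are 2002-08-29 and 2002-09-13 respectively; done 2002-08-31, which is between those dates.
Step 5 — must wait 21 days from 2002-08-31 (when the proxy materials are mailed), so not before 2002-09-21; done 2002-09-26 — permitted.
Step 6 — counting 51 days from 2002-10-27 (end of the 31-day response period, which began when the special meeting is convened on 2002-09-26) gives a deadline of 2002-12-17; 2002-12-07 is within that limit.
Step 7 — counting 7 days from 2003-01-11 (end of the 35-day response period, which began when the certificate of approval is filed on 2002-12-07) gives a deadline of 2003-01-18; completed 2003-01-15, before the deadline.

None — every step was satisfied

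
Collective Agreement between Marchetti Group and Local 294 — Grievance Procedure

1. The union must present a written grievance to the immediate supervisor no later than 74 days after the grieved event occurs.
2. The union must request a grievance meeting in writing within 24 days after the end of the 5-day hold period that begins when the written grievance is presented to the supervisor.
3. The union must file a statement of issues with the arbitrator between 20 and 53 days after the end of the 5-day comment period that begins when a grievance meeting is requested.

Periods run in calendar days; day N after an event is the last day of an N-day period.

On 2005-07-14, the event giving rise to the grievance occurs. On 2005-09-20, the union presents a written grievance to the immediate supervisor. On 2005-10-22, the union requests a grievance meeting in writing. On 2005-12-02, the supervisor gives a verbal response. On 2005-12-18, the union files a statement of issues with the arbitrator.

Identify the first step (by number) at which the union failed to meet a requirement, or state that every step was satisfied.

Step 2

Step 1 — counting 74 days from 2005-07-14 (when the grieved event occurs) gives a deadline of 2005-09-26; done 2005-09-20 — timely.
Step 2 — counting 24 days from 2005-09-25 (end of the 5-day hold period, which began when the written grievance is presented to the supervisor on 2005-09-20) gives a deadline of 2005-10-19; 2005-10-22 misses that deadline by 3 days.
No need to go further; step 2 was not satisfied.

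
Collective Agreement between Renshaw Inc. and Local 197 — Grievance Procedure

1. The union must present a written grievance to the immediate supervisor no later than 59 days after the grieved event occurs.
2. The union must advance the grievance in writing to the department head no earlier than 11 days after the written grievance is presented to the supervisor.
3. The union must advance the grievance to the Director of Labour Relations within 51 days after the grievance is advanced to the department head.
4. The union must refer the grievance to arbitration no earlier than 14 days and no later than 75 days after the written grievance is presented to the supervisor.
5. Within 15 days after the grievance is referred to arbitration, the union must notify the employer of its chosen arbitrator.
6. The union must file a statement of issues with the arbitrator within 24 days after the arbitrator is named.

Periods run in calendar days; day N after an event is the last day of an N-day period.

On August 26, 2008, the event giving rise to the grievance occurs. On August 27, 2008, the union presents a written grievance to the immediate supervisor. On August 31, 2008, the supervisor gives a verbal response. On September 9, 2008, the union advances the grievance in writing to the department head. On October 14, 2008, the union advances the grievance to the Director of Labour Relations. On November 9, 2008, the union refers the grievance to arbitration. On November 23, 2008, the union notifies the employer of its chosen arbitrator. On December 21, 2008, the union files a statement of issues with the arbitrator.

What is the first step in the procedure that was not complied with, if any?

Step 6

Step 1 — counting 59 days from August 26, 2008 (when the grieved event occurs) gives a deadline of October 24, 2008; August 27, 2008 is within that limit.
Step 2 — must wait 11 days from August 27, 2008 (when the written grievance is presented to the supervisor), so not before September 7, 2008; done September 9, 2008, after the minimum wait.
Step 3 — counting 51 days from September 9, 2008 (when the grievance is advanced to the department head) gives a deadline of October 30, 2008; October 14, 2008 is within that limit.
Step 4 — 14 and 75 days from August 27, 2008 (when the written grievance is presented to the supervisor) are September 10, 2008 and November 10, 2008 respectively; done November 9, 2008 — within the window.
Step 5 — counting 15 days from November 9, 2008 (when the grievance is referred to arbitration) gives a deadline of November 24, 2008; done November 23, 2008 — timely.
Step 6 — counting 24 days from November 23, 2008 (when the arbitrator is named) gives a deadline of December 17, 2008; not done until December 21, 2008, 4 days after the deadline.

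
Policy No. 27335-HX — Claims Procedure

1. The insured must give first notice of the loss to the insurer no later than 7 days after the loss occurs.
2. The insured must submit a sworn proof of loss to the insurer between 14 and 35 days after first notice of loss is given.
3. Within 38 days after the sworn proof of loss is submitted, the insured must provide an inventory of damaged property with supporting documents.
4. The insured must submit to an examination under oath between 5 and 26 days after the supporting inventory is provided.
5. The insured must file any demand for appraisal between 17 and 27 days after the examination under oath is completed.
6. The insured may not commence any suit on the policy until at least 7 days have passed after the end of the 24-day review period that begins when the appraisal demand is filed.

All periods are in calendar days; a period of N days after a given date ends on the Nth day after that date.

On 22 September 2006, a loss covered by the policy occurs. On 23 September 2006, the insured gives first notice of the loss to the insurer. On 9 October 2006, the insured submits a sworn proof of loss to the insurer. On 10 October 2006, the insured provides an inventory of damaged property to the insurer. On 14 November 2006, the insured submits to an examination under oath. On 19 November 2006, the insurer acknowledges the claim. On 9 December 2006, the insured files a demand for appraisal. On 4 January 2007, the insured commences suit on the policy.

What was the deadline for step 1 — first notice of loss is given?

29 September 2006

Step 1 runs from 22 September 2006, when the loss occurs. 7 days after 22 September 2006 is 29 September 2006.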